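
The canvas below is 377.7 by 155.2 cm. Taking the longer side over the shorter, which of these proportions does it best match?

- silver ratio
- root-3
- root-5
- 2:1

silver ratio

Ratio = 377.7 / 155.2 ≈ 2.434.
Distances: silver ratio 2.414 (Δ 0.020); root-3 1.732 (Δ 0.702); root-5 2.236 (Δ 0.198); 2:1 2.000 (Δ 0.434).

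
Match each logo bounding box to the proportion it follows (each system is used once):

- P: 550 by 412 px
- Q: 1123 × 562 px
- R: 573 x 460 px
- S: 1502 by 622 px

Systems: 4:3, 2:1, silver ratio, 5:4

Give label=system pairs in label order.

P=4:3, Q=2:1, R=5:4, S=silver ratio

P = 550/412 ≈ 1.335 → 4:3 (1.333)
Q = 1123/562 ≈ 1.998 → 2:1 (2.000)
R = 573/460 ≈ 1.246 → 5:4 (1.250)
S = 1502/622 ≈ 2.415 → silver ratio (2.414)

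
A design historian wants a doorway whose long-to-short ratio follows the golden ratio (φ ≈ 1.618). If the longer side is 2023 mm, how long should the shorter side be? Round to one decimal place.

golden ratio ≈ 1.61803.
Shorter side = 2023 ÷ 1.61803 ≈ 1250.286 → 1250.3 mm.

1250.3 mm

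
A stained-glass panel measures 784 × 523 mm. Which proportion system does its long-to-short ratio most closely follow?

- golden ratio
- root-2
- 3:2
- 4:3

3:2

784/523 ≈ 1.499. Nearest candidates are 3:2 (1.500, off by 0.001) and root-2 (1.414, off by 0.085).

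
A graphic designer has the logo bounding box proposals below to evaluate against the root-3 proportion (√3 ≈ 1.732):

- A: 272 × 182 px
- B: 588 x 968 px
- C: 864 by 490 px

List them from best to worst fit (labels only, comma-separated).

Ratios: A = 272 / 182 ≈ 1.495; B = 968 / 588 ≈ 1.646; C = 864 / 490 ≈ 1.763.
|Δ from 1.732|: A 0.237; B 0.086; C 0.031.

C, B, A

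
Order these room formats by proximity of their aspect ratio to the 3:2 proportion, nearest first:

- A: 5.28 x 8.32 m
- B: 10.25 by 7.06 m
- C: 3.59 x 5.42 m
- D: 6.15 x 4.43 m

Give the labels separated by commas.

Ratios: A = 8.32 / 5.28 ≈ 1.576; B = 10.25 / 7.06 ≈ 1.452; C = 5.42 / 3.59 ≈ 1.510; D = 6.15 / 4.43 ≈ 1.388.
|Δ from 1.500|: A 0.076; B 0.048; C 0.010; D 0.112.

C, B, A, D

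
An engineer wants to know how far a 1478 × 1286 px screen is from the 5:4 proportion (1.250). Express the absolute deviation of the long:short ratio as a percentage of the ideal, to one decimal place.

8.1%

Ratio = 1478 / 1286 ≈ 1.1493.
Ideal 5:4 = 1.2500. |1.1493 − 1.2500| / 1.2500 ≈ 8.06% → 8.1%.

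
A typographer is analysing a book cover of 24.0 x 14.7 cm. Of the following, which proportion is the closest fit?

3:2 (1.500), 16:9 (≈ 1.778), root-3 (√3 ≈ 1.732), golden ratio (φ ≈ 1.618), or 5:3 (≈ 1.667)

24.0/14.7 ≈ 1.633. Nearest candidates are golden ratio (1.618, off by 0.015) and 5:3 (1.667, off by 0.034).

golden ratio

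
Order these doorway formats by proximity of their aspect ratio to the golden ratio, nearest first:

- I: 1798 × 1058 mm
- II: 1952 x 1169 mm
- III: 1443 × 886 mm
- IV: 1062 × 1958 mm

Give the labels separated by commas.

Ratios: I = 1798 / 1058 ≈ 1.699; II = 1952 / 1169 ≈ 1.670; III = 1443 / 886 ≈ 1.629; IV = 1958 / 1062 ≈ 1.844.
|Δ from 1.618|: I 0.081; II 0.052; III 0.011; IV 0.226.

III, II, I, IV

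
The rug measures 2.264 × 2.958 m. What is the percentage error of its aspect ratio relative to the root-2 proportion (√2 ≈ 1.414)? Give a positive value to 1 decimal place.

7.6%

Ratio = 2.958 / 2.264 ≈ 1.3065.
Ideal root-2 ≈ 1.4142. |1.3065 − 1.4142| / 1.4142 ≈ 7.62% → 7.6%.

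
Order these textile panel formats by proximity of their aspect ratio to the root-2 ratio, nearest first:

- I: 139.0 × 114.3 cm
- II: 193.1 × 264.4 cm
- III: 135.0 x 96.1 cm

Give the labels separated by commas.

III, II, I

Ratios: I = 139.0 / 114.3 ≈ 1.216; II = 264.4 / 193.1 ≈ 1.369; III = 135.0 / 96.1 ≈ 1.405.
|Δ from 1.414|: I 0.198; II 0.045; III 0.009.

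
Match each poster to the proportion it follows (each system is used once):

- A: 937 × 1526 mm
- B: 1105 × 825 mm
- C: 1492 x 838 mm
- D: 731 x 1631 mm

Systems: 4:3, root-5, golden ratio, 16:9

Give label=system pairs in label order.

A=golden ratio, B=4:3, C=16:9, D=root-5

Ratios: A ≈ 1.629; B ≈ 1.339; C ≈ 1.780; D ≈ 2.231.
Targets: 4:3 ≈ 1.333; root-5 ≈ 2.236; golden ratio ≈ 1.618; 16:9 ≈ 1.778.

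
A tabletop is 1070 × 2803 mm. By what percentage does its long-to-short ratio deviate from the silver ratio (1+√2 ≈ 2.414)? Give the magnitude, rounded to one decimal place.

Ratio = 2803 / 1070 ≈ 2.6196.
Ideal silver ratio ≈ 2.4142. |2.6196 − 2.4142| / 2.4142 ≈ 8.51% → 8.5%.

8.5%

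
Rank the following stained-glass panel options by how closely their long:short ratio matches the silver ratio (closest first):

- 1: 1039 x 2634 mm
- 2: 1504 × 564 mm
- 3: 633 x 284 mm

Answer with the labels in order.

1, 3, 2

1: 2634/1039 ≈ 2.535 → |2.535 − 2.414| = 0.121
2: 1504/564 ≈ 2.667 → |2.667 − 2.414| = 0.253
3: 633/284 ≈ 2.229 → |2.229 − 2.414| = 0.185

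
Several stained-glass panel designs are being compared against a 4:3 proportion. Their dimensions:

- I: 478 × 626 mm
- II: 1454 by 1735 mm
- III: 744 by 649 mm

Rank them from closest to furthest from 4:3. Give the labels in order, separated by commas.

Ratios: I = 626 / 478 ≈ 1.310; II = 1735 / 1454 ≈ 1.193; III = 744 / 649 ≈ 1.146.
|Δ from 1.333|: I 0.023; II 0.140; III 0.187.

I, II, III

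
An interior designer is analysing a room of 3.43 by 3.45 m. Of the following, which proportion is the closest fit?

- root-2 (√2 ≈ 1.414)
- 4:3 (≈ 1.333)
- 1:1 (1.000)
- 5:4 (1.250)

1:1

Ratio = 3.45 / 3.43 ≈ 1.006.
Distances: root-2 1.414 (Δ 0.408); 4:3 1.333 (Δ 0.327); 1:1 1.000 (Δ 0.006); 5:4 1.250 (Δ 0.244).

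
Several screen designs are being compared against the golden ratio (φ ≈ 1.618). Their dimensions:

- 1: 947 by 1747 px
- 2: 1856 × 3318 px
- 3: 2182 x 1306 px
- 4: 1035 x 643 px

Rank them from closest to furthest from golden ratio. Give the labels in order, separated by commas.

4, 3, 2, 1

1: 1747/947 ≈ 1.845 → |1.845 − 1.618| = 0.227
2: 3318/1856 ≈ 1.788 → |1.788 − 1.618| = 0.170
3: 2182/1306 ≈ 1.671 → |1.671 − 1.618| = 0.053
4: 1035/643 ≈ 1.610 → |1.610 − 1.618| = 0.008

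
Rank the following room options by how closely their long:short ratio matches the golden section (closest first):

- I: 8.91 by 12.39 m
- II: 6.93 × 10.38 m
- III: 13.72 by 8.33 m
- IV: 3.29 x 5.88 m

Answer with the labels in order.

III, II, IV, I

Ratios: I = 12.39 / 8.91 ≈ 1.391; II = 10.38 / 6.93 ≈ 1.498; III = 13.72 / 8.33 ≈ 1.647; IV = 5.88 / 3.29 ≈ 1.787.
|Δ from 1.618|: I 0.227; II 0.120; III 0.029; IV 0.169.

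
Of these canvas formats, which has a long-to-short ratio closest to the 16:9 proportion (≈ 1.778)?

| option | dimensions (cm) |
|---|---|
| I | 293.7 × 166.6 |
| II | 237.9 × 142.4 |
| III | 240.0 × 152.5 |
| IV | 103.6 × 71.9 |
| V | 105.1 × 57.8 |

Target 16:9 ≈ 1.778.
I: 1.763 (Δ0.015)  II: 1.671 (Δ0.107)  III: 1.574 (Δ0.204)  IV: 1.441 (Δ0.337)  V: 1.818 (Δ0.040)

I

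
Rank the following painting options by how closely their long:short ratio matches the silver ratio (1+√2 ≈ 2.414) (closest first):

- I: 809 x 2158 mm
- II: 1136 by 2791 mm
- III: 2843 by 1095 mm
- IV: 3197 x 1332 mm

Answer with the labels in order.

Ratios: I = 2158 / 809 ≈ 2.667; II = 2791 / 1136 ≈ 2.457; III = 2843 / 1095 ≈ 2.596; IV = 3197 / 1332 ≈ 2.400.
|Δ from 2.414|: I 0.253; II 0.043; III 0.182; IV 0.014.

IV, II, III, I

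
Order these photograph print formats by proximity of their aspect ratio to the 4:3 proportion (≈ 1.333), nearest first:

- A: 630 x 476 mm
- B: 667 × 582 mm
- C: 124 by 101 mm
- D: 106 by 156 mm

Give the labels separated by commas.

A, C, D, B

Ratios: A = 630 / 476 ≈ 1.324; B = 667 / 582 ≈ 1.146; C = 124 / 101 ≈ 1.228; D = 156 / 106 ≈ 1.472.
|Δ from 1.333|: A 0.009; B 0.187; C 0.105; D 0.139.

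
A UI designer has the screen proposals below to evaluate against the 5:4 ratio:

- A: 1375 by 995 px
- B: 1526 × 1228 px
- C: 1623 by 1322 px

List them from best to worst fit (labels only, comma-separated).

Ratios: A = 1375 / 995 ≈ 1.382; B = 1526 / 1228 ≈ 1.243; C = 1623 / 1322 ≈ 1.228.
|Δ from 1.250|: A 0.132; B 0.007; C 0.022.

B, C, A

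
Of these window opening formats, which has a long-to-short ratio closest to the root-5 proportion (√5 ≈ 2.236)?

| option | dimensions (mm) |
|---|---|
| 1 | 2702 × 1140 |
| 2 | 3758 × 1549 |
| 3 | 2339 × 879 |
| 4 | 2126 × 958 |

4

Target root-5 ≈ 2.236.
1: 2.370 (Δ0.134)  2: 2.426 (Δ0.190)  3: 2.661 (Δ0.425)  4: 2.219 (Δ0.017)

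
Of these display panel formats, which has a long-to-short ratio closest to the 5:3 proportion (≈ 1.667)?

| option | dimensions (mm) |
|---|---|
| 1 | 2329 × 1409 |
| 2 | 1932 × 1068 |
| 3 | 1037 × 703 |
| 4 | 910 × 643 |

1

Ratios (long/short): 1 ≈ 1.653; 2 ≈ 1.809; 3 ≈ 1.475; 4 ≈ 1.415.
5:3 ≈ 1.667; option 1 is nearest (Δ 0.014).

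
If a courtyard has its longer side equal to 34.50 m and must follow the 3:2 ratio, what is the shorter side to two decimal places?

3:2 = 1.50000.
Shorter side = 34.50 ÷ 1.50000 ≈ 23.0000 → 23.00 m.

23.00 m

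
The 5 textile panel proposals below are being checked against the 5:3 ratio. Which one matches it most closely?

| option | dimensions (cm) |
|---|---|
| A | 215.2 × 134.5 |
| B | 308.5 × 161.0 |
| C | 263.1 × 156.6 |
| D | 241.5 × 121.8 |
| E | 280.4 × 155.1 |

Ratios (long/short): A ≈ 1.600; B ≈ 1.916; C ≈ 1.680; D ≈ 1.983; E ≈ 1.808.
5:3 ≈ 1.667; option C is nearest (Δ 0.013).

C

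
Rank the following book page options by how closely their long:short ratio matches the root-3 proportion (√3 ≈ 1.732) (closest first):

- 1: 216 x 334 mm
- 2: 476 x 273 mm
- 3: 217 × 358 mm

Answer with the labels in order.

1: 334/216 ≈ 1.546 → |1.546 − 1.732| = 0.186
2: 476/273 ≈ 1.744 → |1.744 − 1.732| = 0.012
3: 358/217 ≈ 1.650 → |1.650 − 1.732| = 0.082

2, 3, 1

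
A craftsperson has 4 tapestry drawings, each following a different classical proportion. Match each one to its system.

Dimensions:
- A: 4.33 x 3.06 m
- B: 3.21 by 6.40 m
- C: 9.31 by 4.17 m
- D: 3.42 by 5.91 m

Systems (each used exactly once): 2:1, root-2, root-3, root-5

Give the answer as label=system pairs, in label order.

A=root-2, B=2:1, C=root-5, D=root-3

A = 4.33/3.06 ≈ 1.415 → root-2 (1.414)
B = 6.40/3.21 ≈ 1.994 → 2:1 (2.000)
C = 9.31/4.17 ≈ 2.233 → root-5 (2.236)
D = 5.91/3.42 ≈ 1.728 → root-3 (1.732)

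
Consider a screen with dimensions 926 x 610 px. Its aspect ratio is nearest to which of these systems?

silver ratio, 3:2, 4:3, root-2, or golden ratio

3:2

Ratio = 926 / 610 ≈ 1.518.
Distances: silver ratio 2.414 (Δ 0.896); 3:2 1.500 (Δ 0.018); 4:3 1.333 (Δ 0.185); root-2 1.414 (Δ 0.104); golden ratio 1.618 (Δ 0.100).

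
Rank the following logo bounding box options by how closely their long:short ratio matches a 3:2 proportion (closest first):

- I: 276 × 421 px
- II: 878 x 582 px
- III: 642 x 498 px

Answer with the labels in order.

Ratios: I = 421 / 276 ≈ 1.525; II = 878 / 582 ≈ 1.509; III = 642 / 498 ≈ 1.289.
|Δ from 1.500|: I 0.025; II 0.009; III 0.211.

II, I, III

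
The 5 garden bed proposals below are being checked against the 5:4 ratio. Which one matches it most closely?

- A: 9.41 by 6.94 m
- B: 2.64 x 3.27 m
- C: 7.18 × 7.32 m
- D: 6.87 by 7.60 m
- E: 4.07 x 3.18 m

B

Ratios (long/short): A ≈ 1.356; B ≈ 1.239; C ≈ 1.019; D ≈ 1.106; E ≈ 1.280.
5:4 ≈ 1.250; option B is nearest (Δ 0.011).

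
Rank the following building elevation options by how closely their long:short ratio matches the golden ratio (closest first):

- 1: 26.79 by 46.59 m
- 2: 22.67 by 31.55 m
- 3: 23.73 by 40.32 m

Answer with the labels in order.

3, 1, 2

Ratios: 1 = 46.59 / 26.79 ≈ 1.739; 2 = 31.55 / 22.67 ≈ 1.392; 3 = 40.32 / 23.73 ≈ 1.699.
|Δ from 1.618|: 1 0.121; 2 0.226; 3 0.081.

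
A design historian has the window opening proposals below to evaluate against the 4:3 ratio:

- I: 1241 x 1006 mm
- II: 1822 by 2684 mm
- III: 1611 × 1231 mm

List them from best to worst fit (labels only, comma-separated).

III, I, II

I: 1241/1006 ≈ 1.234 → |1.234 − 1.333| = 0.099
II: 2684/1822 ≈ 1.473 → |1.473 − 1.333| = 0.140
III: 1611/1231 ≈ 1.309 → |1.309 − 1.333| = 0.024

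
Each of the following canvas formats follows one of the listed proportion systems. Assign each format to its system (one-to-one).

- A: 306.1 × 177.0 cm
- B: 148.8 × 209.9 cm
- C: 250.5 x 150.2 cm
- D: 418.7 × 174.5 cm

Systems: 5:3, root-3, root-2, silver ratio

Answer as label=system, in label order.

Ratios: A ≈ 1.729; B ≈ 1.411; C ≈ 1.668; D ≈ 2.399.
Targets: 5:3 ≈ 1.667; root-3 ≈ 1.732; root-2 ≈ 1.414; silver ratio ≈ 2.414.

A=root-3, B=root-2, C=5:3, D=silver ratio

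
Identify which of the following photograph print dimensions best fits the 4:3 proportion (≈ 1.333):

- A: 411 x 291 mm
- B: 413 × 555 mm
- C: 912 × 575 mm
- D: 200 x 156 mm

Ratios (long/short): A ≈ 1.412; B ≈ 1.344; C ≈ 1.586; D ≈ 1.282.
4:3 ≈ 1.333; option B is nearest (Δ 0.011).

B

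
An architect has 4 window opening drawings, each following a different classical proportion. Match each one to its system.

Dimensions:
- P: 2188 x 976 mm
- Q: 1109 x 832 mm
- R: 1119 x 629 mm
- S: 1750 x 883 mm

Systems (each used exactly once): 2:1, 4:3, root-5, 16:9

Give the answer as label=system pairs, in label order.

Ratios: P ≈ 2.242; Q ≈ 1.333; R ≈ 1.779; S ≈ 1.982.
Targets: 2:1 ≈ 2.000; 4:3 ≈ 1.333; root-5 ≈ 2.236; 16:9 ≈ 1.778.

P=root-5, Q=4:3, R=16:9, S=2:1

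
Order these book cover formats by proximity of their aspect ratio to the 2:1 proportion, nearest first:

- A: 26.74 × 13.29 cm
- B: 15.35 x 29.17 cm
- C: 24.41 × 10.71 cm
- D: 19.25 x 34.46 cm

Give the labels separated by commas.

Ratios: A = 26.74 / 13.29 ≈ 2.012; B = 29.17 / 15.35 ≈ 1.900; C = 24.41 / 10.71 ≈ 2.279; D = 34.46 / 19.25 ≈ 1.790.
|Δ from 2.000|: A 0.012; B 0.100; C 0.279; D 0.210.

A, B, D, C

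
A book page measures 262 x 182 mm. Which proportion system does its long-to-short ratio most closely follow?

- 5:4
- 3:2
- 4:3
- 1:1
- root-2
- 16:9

262/182 ≈ 1.440. Nearest candidates are root-2 (1.414, off by 0.026) and 3:2 (1.500, off by 0.060).

root-2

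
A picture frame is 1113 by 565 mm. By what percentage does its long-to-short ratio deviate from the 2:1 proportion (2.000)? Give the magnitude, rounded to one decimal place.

Ratio = 1113 / 565 ≈ 1.9699.
Ideal 2:1 = 2.0000. |1.9699 − 2.0000| / 2.0000 ≈ 1.51% → 1.5%.

1.5%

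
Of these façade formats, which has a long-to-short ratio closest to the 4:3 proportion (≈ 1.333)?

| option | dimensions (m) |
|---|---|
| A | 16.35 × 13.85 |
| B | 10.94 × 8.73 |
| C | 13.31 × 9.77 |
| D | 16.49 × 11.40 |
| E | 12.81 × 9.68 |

E

Ratios (long/short): A ≈ 1.181; B ≈ 1.253; C ≈ 1.362; D ≈ 1.446; E ≈ 1.323.
4:3 ≈ 1.333; option E is nearest (Δ 0.010).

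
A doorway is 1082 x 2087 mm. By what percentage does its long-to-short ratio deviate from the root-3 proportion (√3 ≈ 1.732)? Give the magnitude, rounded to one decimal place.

Ratio = 2087 / 1082 ≈ 1.9288.
Ideal root-3 ≈ 1.7321. |1.9288 − 1.7321| / 1.7321 ≈ 11.36% → 11.4%.

11.4%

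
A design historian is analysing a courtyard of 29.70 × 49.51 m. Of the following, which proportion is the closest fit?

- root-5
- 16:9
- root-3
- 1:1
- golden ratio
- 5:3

49.51/29.70 ≈ 1.667. Nearest candidates are 5:3 (1.667, off by 0.000) and golden ratio (1.618, off by 0.049).

5:3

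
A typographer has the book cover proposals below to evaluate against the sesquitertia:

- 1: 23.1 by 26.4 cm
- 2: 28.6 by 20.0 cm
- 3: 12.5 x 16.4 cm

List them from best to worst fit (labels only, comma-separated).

1: 26.4/23.1 ≈ 1.143 → |1.143 − 1.333| = 0.190
2: 28.6/20.0 ≈ 1.430 → |1.430 − 1.333| = 0.097
3: 16.4/12.5 ≈ 1.312 → |1.312 − 1.333| = 0.021

3, 2, 1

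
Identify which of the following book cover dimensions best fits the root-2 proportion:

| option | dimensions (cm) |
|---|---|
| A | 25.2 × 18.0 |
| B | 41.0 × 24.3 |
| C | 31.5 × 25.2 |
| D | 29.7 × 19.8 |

Target root-2 ≈ 1.414.
A: 1.400 (Δ0.014)  B: 1.687 (Δ0.273)  C: 1.250 (Δ0.164)  D: 1.500 (Δ0.086)

A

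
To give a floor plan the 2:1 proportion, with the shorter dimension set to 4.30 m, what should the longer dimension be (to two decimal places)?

2:1 = 2.00000.
Longer side = 4.30 × 2.00000 ≈ 8.6000 → 8.60 m.

8.60 m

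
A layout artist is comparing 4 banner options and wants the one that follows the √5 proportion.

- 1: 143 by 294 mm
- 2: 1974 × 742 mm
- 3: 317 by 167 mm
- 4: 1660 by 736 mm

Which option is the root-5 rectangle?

Ratios (long/short): 1 ≈ 2.056; 2 ≈ 2.660; 3 ≈ 1.898; 4 ≈ 2.255.
root-5 ≈ 2.236; option 4 is nearest (Δ 0.019).

4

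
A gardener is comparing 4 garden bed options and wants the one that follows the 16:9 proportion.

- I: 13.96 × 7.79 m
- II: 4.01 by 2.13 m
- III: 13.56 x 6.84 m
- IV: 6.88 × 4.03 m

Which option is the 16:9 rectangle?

Target 16:9 ≈ 1.778.
I: 1.792 (Δ0.014)  II: 1.883 (Δ0.105)  III: 1.982 (Δ0.204)  IV: 1.707 (Δ0.071)

I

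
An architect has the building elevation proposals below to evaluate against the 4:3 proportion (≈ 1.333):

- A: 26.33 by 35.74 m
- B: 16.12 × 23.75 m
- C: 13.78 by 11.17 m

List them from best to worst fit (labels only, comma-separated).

A, C, B

Ratios: A = 35.74 / 26.33 ≈ 1.357; B = 23.75 / 16.12 ≈ 1.473; C = 13.78 / 11.17 ≈ 1.234.
|Δ from 1.333|: A 0.024; B 0.140; C 0.099.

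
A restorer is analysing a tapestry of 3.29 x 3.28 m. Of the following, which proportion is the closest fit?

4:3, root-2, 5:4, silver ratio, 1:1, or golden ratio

1:1

3.29/3.28 ≈ 1.003. Nearest candidates are 1:1 (1.000, off by 0.003) and 5:4 (1.250, off by 0.247).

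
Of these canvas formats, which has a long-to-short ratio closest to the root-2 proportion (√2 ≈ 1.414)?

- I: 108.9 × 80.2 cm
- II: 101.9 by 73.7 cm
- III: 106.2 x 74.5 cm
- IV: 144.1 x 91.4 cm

Ratios (long/short): I ≈ 1.358; II ≈ 1.383; III ≈ 1.426; IV ≈ 1.577.
root-2 ≈ 1.414; option III is nearest (Δ 0.012).

III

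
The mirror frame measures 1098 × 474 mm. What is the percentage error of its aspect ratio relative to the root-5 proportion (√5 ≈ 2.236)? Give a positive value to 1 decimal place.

3.6%

Ratio = 1098 / 474 ≈ 2.3165.
Ideal root-5 ≈ 2.2361. |2.3165 − 2.2361| / 2.2361 ≈ 3.60% → 3.6%.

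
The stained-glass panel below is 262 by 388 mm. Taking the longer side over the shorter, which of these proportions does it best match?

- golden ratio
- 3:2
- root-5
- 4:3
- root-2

Ratio = 388 / 262 ≈ 1.481.
Distances: golden ratio 1.618 (Δ 0.137); 3:2 1.500 (Δ 0.019); root-5 2.236 (Δ 0.755); 4:3 1.333 (Δ 0.148); root-2 1.414 (Δ 0.067).

3:2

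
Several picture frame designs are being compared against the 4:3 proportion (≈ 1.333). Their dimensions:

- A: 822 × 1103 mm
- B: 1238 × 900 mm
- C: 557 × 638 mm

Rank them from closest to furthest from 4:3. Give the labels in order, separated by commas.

Ratios: A = 1103 / 822 ≈ 1.342; B = 1238 / 900 ≈ 1.376; C = 638 / 557 ≈ 1.145.
|Δ from 1.333|: A 0.009; B 0.043; C 0.188.

A, B, C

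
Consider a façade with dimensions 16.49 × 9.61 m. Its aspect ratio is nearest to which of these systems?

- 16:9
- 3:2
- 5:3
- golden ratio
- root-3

Ratio = 16.49 / 9.61 ≈ 1.716.
Distances: 16:9 1.778 (Δ 0.062); 3:2 1.500 (Δ 0.216); 5:3 1.667 (Δ 0.049); golden ratio 1.618 (Δ 0.098); root-3 1.732 (Δ 0.016).

root-3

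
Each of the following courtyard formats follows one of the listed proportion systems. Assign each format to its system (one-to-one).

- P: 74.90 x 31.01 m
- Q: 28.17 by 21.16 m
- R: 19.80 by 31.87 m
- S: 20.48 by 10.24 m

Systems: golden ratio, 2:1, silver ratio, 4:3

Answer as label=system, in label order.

Ratios: P ≈ 2.415; Q ≈ 1.331; R ≈ 1.610; S ≈ 2.000.
Targets: golden ratio ≈ 1.618; 2:1 ≈ 2.000; silver ratio ≈ 2.414; 4:3 ≈ 1.333.

P=silver ratio, Q=4:3, R=golden ratio, S=2:1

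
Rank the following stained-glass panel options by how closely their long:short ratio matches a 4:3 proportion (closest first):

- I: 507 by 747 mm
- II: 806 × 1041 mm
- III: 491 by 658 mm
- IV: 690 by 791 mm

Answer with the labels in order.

Ratios: I = 747 / 507 ≈ 1.473; II = 1041 / 806 ≈ 1.292; III = 658 / 491 ≈ 1.340; IV = 791 / 690 ≈ 1.146.
|Δ from 1.333|: I 0.140; II 0.041; III 0.007; IV 0.187.

III, II, I, IV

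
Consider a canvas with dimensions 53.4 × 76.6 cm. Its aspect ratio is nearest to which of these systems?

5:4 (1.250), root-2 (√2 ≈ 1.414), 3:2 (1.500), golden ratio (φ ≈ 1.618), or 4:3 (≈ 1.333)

root-2

76.6/53.4 ≈ 1.434. Nearest candidates are root-2 (1.414, off by 0.020) and 3:2 (1.500, off by 0.066).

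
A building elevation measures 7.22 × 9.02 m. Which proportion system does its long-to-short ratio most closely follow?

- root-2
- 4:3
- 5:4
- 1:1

5:4

9.02/7.22 ≈ 1.249. Nearest candidates are 5:4 (1.250, off by 0.001) and 4:3 (1.333, off by 0.084).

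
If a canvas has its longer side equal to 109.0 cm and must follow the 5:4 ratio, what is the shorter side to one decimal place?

87.2 cm

5:4 = 1.25000.
Shorter side = 109.0 ÷ 1.25000 ≈ 87.200 → 87.2 cm.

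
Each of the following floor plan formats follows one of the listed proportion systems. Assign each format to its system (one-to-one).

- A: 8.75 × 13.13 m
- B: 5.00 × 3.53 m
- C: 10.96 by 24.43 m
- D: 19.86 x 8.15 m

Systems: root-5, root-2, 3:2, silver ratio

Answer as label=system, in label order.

Ratios: A ≈ 1.501; B ≈ 1.416; C ≈ 2.229; D ≈ 2.437.
Targets: root-5 ≈ 2.236; root-2 ≈ 1.414; 3:2 ≈ 1.500; silver ratio ≈ 2.414.

A=3:2, B=root-2, C=root-5, D=silver ratio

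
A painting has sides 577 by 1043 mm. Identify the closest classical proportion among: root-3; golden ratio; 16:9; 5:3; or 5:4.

16:9

1043/577 ≈ 1.808. Nearest candidates are 16:9 (1.778, off by 0.030) and root-3 (1.732, off by 0.076).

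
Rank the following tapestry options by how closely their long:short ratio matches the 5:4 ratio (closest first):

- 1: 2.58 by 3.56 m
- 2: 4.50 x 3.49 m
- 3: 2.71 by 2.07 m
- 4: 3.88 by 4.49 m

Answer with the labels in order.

2, 3, 4, 1

1: 3.56/2.58 ≈ 1.380 → |1.380 − 1.250| = 0.130
2: 4.50/3.49 ≈ 1.289 → |1.289 − 1.250| = 0.039
3: 2.71/2.07 ≈ 1.309 → |1.309 − 1.250| = 0.059
4: 4.49/3.88 ≈ 1.157 → |1.157 − 1.250| = 0.093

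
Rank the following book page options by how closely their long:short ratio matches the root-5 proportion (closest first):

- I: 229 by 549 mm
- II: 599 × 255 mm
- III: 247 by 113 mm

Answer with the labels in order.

III, II, I

Ratios: I = 549 / 229 ≈ 2.397; II = 599 / 255 ≈ 2.349; III = 247 / 113 ≈ 2.186.
|Δ from 2.236|: I 0.161; II 0.113; III 0.050.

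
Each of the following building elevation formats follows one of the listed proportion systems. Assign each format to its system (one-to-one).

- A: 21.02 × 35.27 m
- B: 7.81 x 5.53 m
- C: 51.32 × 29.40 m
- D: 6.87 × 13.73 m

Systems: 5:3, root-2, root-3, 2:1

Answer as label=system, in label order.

A=5:3, B=root-2, C=root-3, D=2:1

A = 35.27/21.02 ≈ 1.678 → 5:3 (1.667)
B = 7.81/5.53 ≈ 1.412 → root-2 (1.414)
C = 51.32/29.40 ≈ 1.746 → root-3 (1.732)
D = 13.73/6.87 ≈ 1.999 → 2:1 (2.000)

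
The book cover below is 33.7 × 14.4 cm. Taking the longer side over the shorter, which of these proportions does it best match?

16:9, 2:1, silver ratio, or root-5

silver ratio

33.7/14.4 ≈ 2.340. Nearest candidates are silver ratio (2.414, off by 0.074) and root-5 (2.236, off by 0.104).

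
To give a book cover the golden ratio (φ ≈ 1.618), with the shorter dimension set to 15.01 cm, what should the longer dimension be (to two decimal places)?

24.29 cm

golden ratio ≈ 1.61803.
Longer side = 15.01 × 1.61803 ≈ 24.2866 → 24.29 cm.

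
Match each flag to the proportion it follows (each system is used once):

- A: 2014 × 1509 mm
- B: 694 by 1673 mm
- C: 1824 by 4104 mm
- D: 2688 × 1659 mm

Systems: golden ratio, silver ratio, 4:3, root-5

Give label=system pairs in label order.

A=4:3, B=silver ratio, C=root-5, D=golden ratio

Ratios: A ≈ 1.335; B ≈ 2.411; C ≈ 2.250; D ≈ 1.620.
Targets: golden ratio ≈ 1.618; silver ratio ≈ 2.414; 4:3 ≈ 1.333; root-5 ≈ 2.236.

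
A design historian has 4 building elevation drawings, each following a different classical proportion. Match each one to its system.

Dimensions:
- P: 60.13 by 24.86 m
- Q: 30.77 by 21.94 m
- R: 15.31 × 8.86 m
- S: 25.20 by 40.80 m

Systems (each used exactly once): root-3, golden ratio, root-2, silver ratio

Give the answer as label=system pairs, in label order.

P = 60.13/24.86 ≈ 2.419 → silver ratio (2.414)
Q = 30.77/21.94 ≈ 1.402 → root-2 (1.414)
R = 15.31/8.86 ≈ 1.728 → root-3 (1.732)
S = 40.80/25.20 ≈ 1.619 → golden ratio (1.618)

P=silver ratio, Q=root-2, R=root-3, S=golden ratio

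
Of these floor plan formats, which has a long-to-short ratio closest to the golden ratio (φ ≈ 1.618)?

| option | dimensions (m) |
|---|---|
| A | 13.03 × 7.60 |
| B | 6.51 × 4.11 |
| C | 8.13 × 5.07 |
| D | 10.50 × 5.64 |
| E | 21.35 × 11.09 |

Target golden ratio ≈ 1.618.
A: 1.714 (Δ0.096)  B: 1.584 (Δ0.034)  C: 1.604 (Δ0.014)  D: 1.862 (Δ0.244)  E: 1.925 (Δ0.307)

C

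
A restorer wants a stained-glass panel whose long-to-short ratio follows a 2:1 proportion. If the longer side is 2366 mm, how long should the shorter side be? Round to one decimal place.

2:1 = 2.00000.
Shorter side = 2366 ÷ 2.00000 ≈ 1183.000 → 1183.0 mm.

1183.0 mm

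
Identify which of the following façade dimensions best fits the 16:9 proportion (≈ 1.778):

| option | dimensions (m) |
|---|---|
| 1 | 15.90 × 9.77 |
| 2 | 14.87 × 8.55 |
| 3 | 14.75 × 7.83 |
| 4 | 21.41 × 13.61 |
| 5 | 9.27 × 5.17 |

Ratios (long/short): 1 ≈ 1.627; 2 ≈ 1.739; 3 ≈ 1.884; 4 ≈ 1.573; 5 ≈ 1.793.
16:9 ≈ 1.778; option 5 is nearest (Δ 0.015).

5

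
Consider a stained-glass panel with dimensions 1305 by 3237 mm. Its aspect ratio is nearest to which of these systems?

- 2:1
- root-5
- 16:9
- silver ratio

silver ratio

Ratio = 3237 / 1305 ≈ 2.480.
Distances: 2:1 2.000 (Δ 0.480); root-5 2.236 (Δ 0.244); 16:9 1.778 (Δ 0.702); silver ratio 2.414 (Δ 0.066).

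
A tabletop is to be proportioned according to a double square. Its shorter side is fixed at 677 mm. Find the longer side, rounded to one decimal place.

1354.0 mm

2:1 = 2.00000.
Longer side = 677 × 2.00000 ≈ 1354.000 → 1354.0 mm.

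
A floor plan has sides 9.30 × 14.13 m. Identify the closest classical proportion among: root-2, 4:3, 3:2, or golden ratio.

Ratio = 14.13 / 9.30 ≈ 1.519.
Distances: root-2 1.414 (Δ 0.105); 4:3 1.333 (Δ 0.186); 3:2 1.500 (Δ 0.019); golden ratio 1.618 (Δ 0.099).

3:2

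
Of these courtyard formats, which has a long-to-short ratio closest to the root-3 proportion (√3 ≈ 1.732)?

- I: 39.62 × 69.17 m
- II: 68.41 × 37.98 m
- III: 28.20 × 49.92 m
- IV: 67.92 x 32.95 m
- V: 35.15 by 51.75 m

Target root-3 ≈ 1.732.
I: 1.746 (Δ0.014)  II: 1.801 (Δ0.069)  III: 1.770 (Δ0.038)  IV: 2.061 (Δ0.329)  V: 1.472 (Δ0.260)

I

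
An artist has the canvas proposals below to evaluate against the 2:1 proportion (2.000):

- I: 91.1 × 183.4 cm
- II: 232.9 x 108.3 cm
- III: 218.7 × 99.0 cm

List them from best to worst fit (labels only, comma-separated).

I, II, III

I: 183.4/91.1 ≈ 2.013 → |2.013 − 2.000| = 0.013
II: 232.9/108.3 ≈ 2.151 → |2.151 − 2.000| = 0.151
III: 218.7/99.0 ≈ 2.209 → |2.209 − 2.000| = 0.209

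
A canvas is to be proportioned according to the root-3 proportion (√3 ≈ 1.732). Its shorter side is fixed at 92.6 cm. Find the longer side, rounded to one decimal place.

root-3 ≈ 1.73205.
Longer side = 92.6 × 1.73205 ≈ 160.388 → 160.4 cm.

160.4 cm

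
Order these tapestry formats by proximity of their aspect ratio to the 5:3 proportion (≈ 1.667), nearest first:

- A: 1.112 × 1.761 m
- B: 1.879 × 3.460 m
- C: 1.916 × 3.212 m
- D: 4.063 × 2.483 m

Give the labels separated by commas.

Ratios: A = 1.761 / 1.112 ≈ 1.584; B = 3.460 / 1.879 ≈ 1.841; C = 3.212 / 1.916 ≈ 1.676; D = 4.063 / 2.483 ≈ 1.636.
|Δ from 1.667|: A 0.083; B 0.174; C 0.009; D 0.031.

C, D, A, B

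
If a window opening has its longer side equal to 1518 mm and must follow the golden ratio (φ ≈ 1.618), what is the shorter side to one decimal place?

938.2 mm

golden ratio ≈ 1.61803.
Shorter side = 1518 ÷ 1.61803 ≈ 938.178 → 938.2 mm.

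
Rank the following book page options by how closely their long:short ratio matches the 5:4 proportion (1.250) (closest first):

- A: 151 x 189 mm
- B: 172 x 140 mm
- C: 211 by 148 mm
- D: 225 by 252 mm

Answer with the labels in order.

A, B, D, C

Ratios: A = 189 / 151 ≈ 1.252; B = 172 / 140 ≈ 1.229; C = 211 / 148 ≈ 1.426; D = 252 / 225 ≈ 1.120.
|Δ from 1.250|: A 0.002; B 0.021; C 0.176; D 0.130.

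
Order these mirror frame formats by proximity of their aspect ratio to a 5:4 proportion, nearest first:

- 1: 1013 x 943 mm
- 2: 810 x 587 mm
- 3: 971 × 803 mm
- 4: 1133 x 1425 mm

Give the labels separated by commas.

4, 3, 2, 1

Ratios: 1 = 1013 / 943 ≈ 1.074; 2 = 810 / 587 ≈ 1.380; 3 = 971 / 803 ≈ 1.209; 4 = 1425 / 1133 ≈ 1.258.
|Δ from 1.250|: 1 0.176; 2 0.130; 3 0.041; 4 0.008.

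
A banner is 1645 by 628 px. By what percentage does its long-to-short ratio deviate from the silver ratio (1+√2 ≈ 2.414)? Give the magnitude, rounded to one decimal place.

Ratio = 1645 / 628 ≈ 2.6194.
Ideal silver ratio ≈ 2.4142. |2.6194 − 2.4142| / 2.4142 ≈ 8.50% → 8.5%.

8.5%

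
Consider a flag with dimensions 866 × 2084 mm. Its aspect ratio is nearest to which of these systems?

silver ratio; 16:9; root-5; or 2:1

silver ratio

Ratio = 2084 / 866 ≈ 2.406.
Distances: silver ratio 2.414 (Δ 0.008); 16:9 1.778 (Δ 0.628); root-5 2.236 (Δ 0.170); 2:1 2.000 (Δ 0.406).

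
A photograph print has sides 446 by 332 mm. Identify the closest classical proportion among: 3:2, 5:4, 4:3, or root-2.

Ratio = 446 / 332 ≈ 1.343.
Distances: 3:2 1.500 (Δ 0.157); 5:4 1.250 (Δ 0.093); 4:3 1.333 (Δ 0.010); root-2 1.414 (Δ 0.071).

4:3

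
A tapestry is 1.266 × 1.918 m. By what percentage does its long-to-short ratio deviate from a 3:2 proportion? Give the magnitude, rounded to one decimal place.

Ratio = 1.918 / 1.266 ≈ 1.5150.
Ideal 3:2 = 1.5000. |1.5150 − 1.5000| / 1.5000 ≈ 1.00% → 1.0%.

1.0%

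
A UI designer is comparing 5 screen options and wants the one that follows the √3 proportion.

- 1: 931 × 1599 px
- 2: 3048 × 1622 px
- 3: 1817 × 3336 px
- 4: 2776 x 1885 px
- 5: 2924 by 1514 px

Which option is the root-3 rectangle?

Ratios (long/short): 1 ≈ 1.718; 2 ≈ 1.879; 3 ≈ 1.836; 4 ≈ 1.473; 5 ≈ 1.931.
root-3 ≈ 1.732; option 1 is nearest (Δ 0.014).

1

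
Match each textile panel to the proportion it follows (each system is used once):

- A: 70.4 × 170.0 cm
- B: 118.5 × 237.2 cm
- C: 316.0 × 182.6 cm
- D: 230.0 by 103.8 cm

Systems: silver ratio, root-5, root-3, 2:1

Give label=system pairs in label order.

Ratios: A ≈ 2.415; B ≈ 2.002; C ≈ 1.731; D ≈ 2.216.
Targets: silver ratio ≈ 2.414; root-5 ≈ 2.236; root-3 ≈ 1.732; 2:1 ≈ 2.000.

A=silver ratio, B=2:1, C=root-3, D=root-5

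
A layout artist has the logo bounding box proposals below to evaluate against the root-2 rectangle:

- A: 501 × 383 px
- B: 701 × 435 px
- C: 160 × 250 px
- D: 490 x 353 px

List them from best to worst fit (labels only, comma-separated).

A: 501/383 ≈ 1.308 → |1.308 − 1.414| = 0.106
B: 701/435 ≈ 1.611 → |1.611 − 1.414| = 0.197
C: 250/160 ≈ 1.562 → |1.562 − 1.414| = 0.148
D: 490/353 ≈ 1.388 → |1.388 − 1.414| = 0.026

D, A, C, B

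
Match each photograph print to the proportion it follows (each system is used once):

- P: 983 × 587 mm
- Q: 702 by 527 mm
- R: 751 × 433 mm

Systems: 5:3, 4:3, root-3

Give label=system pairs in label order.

P=5:3, Q=4:3, R=root-3

P = 983/587 ≈ 1.675 → 5:3 (1.667)
Q = 702/527 ≈ 1.332 → 4:3 (1.333)
R = 751/433 ≈ 1.734 → root-3 (1.732)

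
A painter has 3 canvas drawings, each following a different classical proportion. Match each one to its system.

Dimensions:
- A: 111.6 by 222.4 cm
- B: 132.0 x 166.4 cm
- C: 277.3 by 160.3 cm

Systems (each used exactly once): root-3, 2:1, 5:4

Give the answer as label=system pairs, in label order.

A=2:1, B=5:4, C=root-3

Ratios: A ≈ 1.993; B ≈ 1.261; C ≈ 1.730.
Targets: root-3 ≈ 1.732; 2:1 ≈ 2.000; 5:4 ≈ 1.250.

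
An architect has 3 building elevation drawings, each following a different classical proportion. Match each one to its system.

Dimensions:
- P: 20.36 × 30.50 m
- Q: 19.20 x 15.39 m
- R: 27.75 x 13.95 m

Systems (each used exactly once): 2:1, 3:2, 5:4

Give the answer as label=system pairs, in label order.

P=3:2, Q=5:4, R=2:1

Ratios: P ≈ 1.498; Q ≈ 1.248; R ≈ 1.989.
Targets: 2:1 ≈ 2.000; 3:2 ≈ 1.500; 5:4 ≈ 1.250.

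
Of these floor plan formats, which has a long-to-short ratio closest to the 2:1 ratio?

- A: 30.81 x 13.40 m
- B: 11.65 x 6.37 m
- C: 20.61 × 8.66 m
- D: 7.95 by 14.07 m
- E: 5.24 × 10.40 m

E

Ratios (long/short): A ≈ 2.299; B ≈ 1.829; C ≈ 2.380; D ≈ 1.770; E ≈ 1.985.
2:1 ≈ 2.000; option E is nearest (Δ 0.015).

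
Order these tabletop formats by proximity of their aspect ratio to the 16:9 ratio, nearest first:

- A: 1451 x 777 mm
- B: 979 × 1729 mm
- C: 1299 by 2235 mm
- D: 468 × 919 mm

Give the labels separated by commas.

B, C, A, D

A: 1451/777 ≈ 1.867 → |1.867 − 1.778| = 0.089
B: 1729/979 ≈ 1.766 → |1.766 − 1.778| = 0.012
C: 2235/1299 ≈ 1.721 → |1.721 − 1.778| = 0.057
D: 919/468 ≈ 1.964 → |1.964 − 1.778| = 0.186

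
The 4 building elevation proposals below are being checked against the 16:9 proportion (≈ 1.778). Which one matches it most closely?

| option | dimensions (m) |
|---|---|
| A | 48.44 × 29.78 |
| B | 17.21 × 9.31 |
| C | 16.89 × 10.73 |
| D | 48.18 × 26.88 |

Target 16:9 ≈ 1.778.
A: 1.627 (Δ0.151)  B: 1.849 (Δ0.071)  C: 1.574 (Δ0.204)  D: 1.792 (Δ0.014)

D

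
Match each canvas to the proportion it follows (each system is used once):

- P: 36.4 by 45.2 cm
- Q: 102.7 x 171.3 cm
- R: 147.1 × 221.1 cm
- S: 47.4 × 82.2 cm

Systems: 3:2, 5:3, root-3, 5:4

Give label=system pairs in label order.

Ratios: P ≈ 1.242; Q ≈ 1.668; R ≈ 1.503; S ≈ 1.734.
Targets: 3:2 ≈ 1.500; 5:3 ≈ 1.667; root-3 ≈ 1.732; 5:4 ≈ 1.250.

P=5:4, Q=5:3, R=3:2, S=root-3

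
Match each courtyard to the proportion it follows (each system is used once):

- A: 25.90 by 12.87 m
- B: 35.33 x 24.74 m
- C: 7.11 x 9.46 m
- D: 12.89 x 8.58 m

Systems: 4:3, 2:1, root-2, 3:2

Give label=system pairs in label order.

Ratios: A ≈ 2.012; B ≈ 1.428; C ≈ 1.331; D ≈ 1.502.
Targets: 4:3 ≈ 1.333; 2:1 ≈ 2.000; root-2 ≈ 1.414; 3:2 ≈ 1.500.

A=2:1, B=root-2, C=4:3, D=3:2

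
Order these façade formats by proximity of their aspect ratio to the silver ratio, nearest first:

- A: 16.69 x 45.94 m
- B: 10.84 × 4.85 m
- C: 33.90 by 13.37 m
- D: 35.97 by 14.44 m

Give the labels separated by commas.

A: 45.94/16.69 ≈ 2.753 → |2.753 − 2.414| = 0.339
B: 10.84/4.85 ≈ 2.235 → |2.235 − 2.414| = 0.179
C: 33.90/13.37 ≈ 2.536 → |2.536 − 2.414| = 0.122
D: 35.97/14.44 ≈ 2.491 → |2.491 − 2.414| = 0.077

D, C, B, A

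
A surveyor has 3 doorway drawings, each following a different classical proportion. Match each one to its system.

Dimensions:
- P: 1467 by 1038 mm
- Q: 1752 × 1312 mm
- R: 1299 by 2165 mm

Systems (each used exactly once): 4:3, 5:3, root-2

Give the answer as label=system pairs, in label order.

P = 1467/1038 ≈ 1.413 → root-2 (1.414)
Q = 1752/1312 ≈ 1.335 → 4:3 (1.333)
R = 2165/1299 ≈ 1.667 → 5:3 (1.667)

P=root-2, Q=4:3, R=5:3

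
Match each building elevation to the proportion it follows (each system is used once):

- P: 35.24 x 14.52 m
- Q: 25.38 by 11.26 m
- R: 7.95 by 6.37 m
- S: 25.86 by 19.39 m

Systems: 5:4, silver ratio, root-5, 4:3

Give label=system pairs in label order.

P = 35.24/14.52 ≈ 2.427 → silver ratio (2.414)
Q = 25.38/11.26 ≈ 2.254 → root-5 (2.236)
R = 7.95/6.37 ≈ 1.248 → 5:4 (1.250)
S = 25.86/19.39 ≈ 1.334 → 4:3 (1.333)

P=silver ratio, Q=root-5, R=5:4, S=4:3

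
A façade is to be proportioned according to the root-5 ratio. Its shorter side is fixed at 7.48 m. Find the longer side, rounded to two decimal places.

root-5 ≈ 2.23607.
Longer side = 7.48 × 2.23607 ≈ 16.7258 → 16.73 m.

16.73 m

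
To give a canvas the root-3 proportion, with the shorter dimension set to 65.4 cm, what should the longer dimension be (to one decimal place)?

113.3 cm

root-3 ≈ 1.73205.
Longer side = 65.4 × 1.73205 ≈ 113.276 → 113.3 cm.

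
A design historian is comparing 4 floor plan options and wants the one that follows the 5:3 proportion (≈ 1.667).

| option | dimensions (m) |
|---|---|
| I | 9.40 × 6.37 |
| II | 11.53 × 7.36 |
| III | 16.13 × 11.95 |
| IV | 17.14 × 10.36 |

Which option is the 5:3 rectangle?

Target 5:3 ≈ 1.667.
I: 1.476 (Δ0.191)  II: 1.567 (Δ0.100)  III: 1.350 (Δ0.317)  IV: 1.654 (Δ0.013)

IV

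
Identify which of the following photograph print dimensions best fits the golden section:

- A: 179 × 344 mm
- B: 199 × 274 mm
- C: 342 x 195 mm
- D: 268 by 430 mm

D

Target golden ratio ≈ 1.618.
A: 1.922 (Δ0.304)  B: 1.377 (Δ0.241)  C: 1.754 (Δ0.136)  D: 1.604 (Δ0.014)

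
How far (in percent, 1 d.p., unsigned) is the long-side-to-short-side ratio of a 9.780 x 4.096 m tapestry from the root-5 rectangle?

Ratio = 9.780 / 4.096 ≈ 2.3877.
Ideal root-5 ≈ 2.2361. |2.3877 − 2.2361| / 2.2361 ≈ 6.78% → 6.8%.

6.8%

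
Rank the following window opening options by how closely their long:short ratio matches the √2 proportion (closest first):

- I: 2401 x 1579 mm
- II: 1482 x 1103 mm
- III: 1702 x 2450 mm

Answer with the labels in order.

III, II, I

Ratios: I = 2401 / 1579 ≈ 1.521; II = 1482 / 1103 ≈ 1.344; III = 2450 / 1702 ≈ 1.439.
|Δ from 1.414|: I 0.107; II 0.070; III 0.025.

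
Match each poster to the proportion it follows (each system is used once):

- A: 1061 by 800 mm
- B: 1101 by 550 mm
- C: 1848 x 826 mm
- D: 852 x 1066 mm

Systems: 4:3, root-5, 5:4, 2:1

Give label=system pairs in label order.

A = 1061/800 ≈ 1.326 → 4:3 (1.333)
B = 1101/550 ≈ 2.002 → 2:1 (2.000)
C = 1848/826 ≈ 2.237 → root-5 (2.236)
D = 1066/852 ≈ 1.251 → 5:4 (1.250)

A=4:3, B=2:1, C=root-5, D=5:4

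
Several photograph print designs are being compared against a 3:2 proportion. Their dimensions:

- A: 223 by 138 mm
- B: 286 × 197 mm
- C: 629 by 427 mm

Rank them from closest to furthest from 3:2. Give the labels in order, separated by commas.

C, B, A

A: 223/138 ≈ 1.616 → |1.616 − 1.500| = 0.116
B: 286/197 ≈ 1.452 → |1.452 − 1.500| = 0.048
C: 629/427 ≈ 1.473 → |1.473 − 1.500| = 0.027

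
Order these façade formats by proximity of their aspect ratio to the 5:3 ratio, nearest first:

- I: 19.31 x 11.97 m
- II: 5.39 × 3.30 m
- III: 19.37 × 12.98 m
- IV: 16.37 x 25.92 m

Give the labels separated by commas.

II, I, IV, III

Ratios: I = 19.31 / 11.97 ≈ 1.613; II = 5.39 / 3.30 ≈ 1.633; III = 19.37 / 12.98 ≈ 1.492; IV = 25.92 / 16.37 ≈ 1.583.
|Δ from 1.667|: I 0.054; II 0.034; III 0.175; IV 0.084.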